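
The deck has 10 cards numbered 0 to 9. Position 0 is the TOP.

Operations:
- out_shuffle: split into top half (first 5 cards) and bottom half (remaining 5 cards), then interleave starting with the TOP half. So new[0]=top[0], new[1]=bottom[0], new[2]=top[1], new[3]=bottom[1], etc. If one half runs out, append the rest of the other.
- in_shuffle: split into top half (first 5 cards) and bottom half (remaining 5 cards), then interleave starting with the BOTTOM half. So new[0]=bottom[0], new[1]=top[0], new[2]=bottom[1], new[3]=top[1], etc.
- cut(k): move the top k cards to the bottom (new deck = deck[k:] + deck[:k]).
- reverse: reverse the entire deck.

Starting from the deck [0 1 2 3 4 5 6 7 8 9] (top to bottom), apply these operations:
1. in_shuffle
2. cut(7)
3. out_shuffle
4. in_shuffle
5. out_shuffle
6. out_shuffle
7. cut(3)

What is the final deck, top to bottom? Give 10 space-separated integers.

After op 1 (in_shuffle): [5 0 6 1 7 2 8 3 9 4]
After op 2 (cut(7)): [3 9 4 5 0 6 1 7 2 8]
After op 3 (out_shuffle): [3 6 9 1 4 7 5 2 0 8]
After op 4 (in_shuffle): [7 3 5 6 2 9 0 1 8 4]
After op 5 (out_shuffle): [7 9 3 0 5 1 6 8 2 4]
After op 6 (out_shuffle): [7 1 9 6 3 8 0 2 5 4]
After op 7 (cut(3)): [6 3 8 0 2 5 4 7 1 9]

Answer: 6 3 8 0 2 5 4 7 1 9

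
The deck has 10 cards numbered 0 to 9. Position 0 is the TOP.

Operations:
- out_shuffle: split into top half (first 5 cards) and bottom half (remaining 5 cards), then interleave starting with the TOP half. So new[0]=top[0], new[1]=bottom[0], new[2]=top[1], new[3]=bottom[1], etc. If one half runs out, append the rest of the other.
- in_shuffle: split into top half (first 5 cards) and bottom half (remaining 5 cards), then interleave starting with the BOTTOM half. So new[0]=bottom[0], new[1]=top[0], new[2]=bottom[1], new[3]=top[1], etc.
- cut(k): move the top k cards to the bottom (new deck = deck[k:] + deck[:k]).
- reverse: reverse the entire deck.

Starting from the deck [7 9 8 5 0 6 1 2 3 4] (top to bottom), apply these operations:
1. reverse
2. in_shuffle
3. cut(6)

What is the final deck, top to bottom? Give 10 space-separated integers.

After op 1 (reverse): [4 3 2 1 6 0 5 8 9 7]
After op 2 (in_shuffle): [0 4 5 3 8 2 9 1 7 6]
After op 3 (cut(6)): [9 1 7 6 0 4 5 3 8 2]

Answer: 9 1 7 6 0 4 5 3 8 2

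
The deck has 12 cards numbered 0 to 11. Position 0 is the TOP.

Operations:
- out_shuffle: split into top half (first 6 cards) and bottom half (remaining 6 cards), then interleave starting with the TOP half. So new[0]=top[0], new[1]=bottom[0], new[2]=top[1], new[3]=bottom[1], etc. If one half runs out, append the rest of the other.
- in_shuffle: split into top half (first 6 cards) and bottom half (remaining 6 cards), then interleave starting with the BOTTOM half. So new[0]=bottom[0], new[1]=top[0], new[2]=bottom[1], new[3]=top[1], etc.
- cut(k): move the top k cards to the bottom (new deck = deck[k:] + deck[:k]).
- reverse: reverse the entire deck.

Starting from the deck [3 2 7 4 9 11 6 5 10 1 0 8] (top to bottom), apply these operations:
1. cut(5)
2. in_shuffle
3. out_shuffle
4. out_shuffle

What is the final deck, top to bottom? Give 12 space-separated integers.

Answer: 8 6 7 1 11 2 10 9 3 5 4 0

Derivation:
After op 1 (cut(5)): [11 6 5 10 1 0 8 3 2 7 4 9]
After op 2 (in_shuffle): [8 11 3 6 2 5 7 10 4 1 9 0]
After op 3 (out_shuffle): [8 7 11 10 3 4 6 1 2 9 5 0]
After op 4 (out_shuffle): [8 6 7 1 11 2 10 9 3 5 4 0]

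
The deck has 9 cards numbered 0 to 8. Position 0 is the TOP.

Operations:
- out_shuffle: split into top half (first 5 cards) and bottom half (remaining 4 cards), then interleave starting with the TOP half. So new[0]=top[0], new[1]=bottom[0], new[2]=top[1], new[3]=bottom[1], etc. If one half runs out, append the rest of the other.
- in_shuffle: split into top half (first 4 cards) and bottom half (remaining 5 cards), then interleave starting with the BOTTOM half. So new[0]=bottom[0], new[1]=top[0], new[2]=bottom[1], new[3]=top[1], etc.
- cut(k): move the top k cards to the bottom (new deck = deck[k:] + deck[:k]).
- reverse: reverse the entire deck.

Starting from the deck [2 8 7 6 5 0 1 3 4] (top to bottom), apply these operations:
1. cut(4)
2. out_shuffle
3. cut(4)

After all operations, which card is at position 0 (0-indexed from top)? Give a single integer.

Answer: 1

Derivation:
After op 1 (cut(4)): [5 0 1 3 4 2 8 7 6]
After op 2 (out_shuffle): [5 2 0 8 1 7 3 6 4]
After op 3 (cut(4)): [1 7 3 6 4 5 2 0 8]
Position 0: card 1.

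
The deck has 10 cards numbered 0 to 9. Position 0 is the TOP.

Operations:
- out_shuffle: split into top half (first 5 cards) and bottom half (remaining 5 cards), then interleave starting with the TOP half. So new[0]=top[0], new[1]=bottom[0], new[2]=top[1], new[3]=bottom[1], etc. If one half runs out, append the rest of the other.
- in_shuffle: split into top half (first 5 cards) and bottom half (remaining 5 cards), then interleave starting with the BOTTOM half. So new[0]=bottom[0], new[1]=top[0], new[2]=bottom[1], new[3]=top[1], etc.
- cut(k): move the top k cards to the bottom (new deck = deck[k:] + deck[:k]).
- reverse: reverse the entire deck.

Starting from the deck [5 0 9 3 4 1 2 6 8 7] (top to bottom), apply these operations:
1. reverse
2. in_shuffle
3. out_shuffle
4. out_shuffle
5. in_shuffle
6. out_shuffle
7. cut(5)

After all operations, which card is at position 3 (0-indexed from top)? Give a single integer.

Answer: 9

Derivation:
After op 1 (reverse): [7 8 6 2 1 4 3 9 0 5]
After op 2 (in_shuffle): [4 7 3 8 9 6 0 2 5 1]
After op 3 (out_shuffle): [4 6 7 0 3 2 8 5 9 1]
After op 4 (out_shuffle): [4 2 6 8 7 5 0 9 3 1]
After op 5 (in_shuffle): [5 4 0 2 9 6 3 8 1 7]
After op 6 (out_shuffle): [5 6 4 3 0 8 2 1 9 7]
After op 7 (cut(5)): [8 2 1 9 7 5 6 4 3 0]
Position 3: card 9.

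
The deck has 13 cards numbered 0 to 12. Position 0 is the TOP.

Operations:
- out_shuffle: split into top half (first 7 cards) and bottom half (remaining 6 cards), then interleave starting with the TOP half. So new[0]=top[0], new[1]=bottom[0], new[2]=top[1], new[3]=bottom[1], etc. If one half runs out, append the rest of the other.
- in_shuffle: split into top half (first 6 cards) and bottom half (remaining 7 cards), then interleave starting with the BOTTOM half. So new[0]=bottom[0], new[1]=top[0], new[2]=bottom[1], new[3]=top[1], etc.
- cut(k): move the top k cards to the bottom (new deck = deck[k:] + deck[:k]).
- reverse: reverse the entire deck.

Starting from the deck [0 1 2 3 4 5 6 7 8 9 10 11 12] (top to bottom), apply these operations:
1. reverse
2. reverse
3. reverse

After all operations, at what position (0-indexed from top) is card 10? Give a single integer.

After op 1 (reverse): [12 11 10 9 8 7 6 5 4 3 2 1 0]
After op 2 (reverse): [0 1 2 3 4 5 6 7 8 9 10 11 12]
After op 3 (reverse): [12 11 10 9 8 7 6 5 4 3 2 1 0]
Card 10 is at position 2.

Answer: 2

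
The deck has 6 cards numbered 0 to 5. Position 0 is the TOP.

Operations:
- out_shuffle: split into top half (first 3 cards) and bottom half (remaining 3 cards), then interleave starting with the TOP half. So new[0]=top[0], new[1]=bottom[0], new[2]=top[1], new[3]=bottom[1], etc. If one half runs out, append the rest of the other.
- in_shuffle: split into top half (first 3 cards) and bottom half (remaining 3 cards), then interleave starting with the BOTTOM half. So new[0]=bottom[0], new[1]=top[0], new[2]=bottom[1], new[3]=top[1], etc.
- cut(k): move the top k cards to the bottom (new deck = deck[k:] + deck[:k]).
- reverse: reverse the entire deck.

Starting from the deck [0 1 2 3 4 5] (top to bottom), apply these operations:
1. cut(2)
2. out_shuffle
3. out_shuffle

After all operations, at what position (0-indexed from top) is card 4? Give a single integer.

Answer: 3

Derivation:
After op 1 (cut(2)): [2 3 4 5 0 1]
After op 2 (out_shuffle): [2 5 3 0 4 1]
After op 3 (out_shuffle): [2 0 5 4 3 1]
Card 4 is at position 3.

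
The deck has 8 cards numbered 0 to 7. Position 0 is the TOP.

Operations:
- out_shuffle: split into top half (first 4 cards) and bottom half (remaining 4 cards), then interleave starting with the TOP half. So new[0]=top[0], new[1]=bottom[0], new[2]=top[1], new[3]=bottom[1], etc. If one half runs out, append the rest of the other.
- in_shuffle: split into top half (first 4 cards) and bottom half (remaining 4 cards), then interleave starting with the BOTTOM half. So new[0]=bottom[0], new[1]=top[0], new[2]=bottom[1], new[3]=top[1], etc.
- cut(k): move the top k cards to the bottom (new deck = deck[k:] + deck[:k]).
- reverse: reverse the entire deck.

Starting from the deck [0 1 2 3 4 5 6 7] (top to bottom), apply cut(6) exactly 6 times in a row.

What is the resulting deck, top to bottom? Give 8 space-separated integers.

Answer: 4 5 6 7 0 1 2 3

Derivation:
After op 1 (cut(6)): [6 7 0 1 2 3 4 5]
After op 2 (cut(6)): [4 5 6 7 0 1 2 3]
After op 3 (cut(6)): [2 3 4 5 6 7 0 1]
After op 4 (cut(6)): [0 1 2 3 4 5 6 7]
After op 5 (cut(6)): [6 7 0 1 2 3 4 5]
After op 6 (cut(6)): [4 5 6 7 0 1 2 3]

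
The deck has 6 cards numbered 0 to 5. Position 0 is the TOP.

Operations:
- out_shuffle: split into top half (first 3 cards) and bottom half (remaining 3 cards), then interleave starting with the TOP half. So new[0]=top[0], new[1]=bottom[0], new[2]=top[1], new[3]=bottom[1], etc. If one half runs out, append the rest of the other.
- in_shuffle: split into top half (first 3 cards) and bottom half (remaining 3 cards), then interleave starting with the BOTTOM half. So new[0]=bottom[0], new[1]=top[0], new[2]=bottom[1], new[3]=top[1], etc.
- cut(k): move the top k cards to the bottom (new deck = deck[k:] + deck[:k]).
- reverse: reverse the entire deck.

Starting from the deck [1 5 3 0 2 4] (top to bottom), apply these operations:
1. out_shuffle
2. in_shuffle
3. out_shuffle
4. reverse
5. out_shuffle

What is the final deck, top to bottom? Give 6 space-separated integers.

After op 1 (out_shuffle): [1 0 5 2 3 4]
After op 2 (in_shuffle): [2 1 3 0 4 5]
After op 3 (out_shuffle): [2 0 1 4 3 5]
After op 4 (reverse): [5 3 4 1 0 2]
After op 5 (out_shuffle): [5 1 3 0 4 2]

Answer: 5 1 3 0 4 2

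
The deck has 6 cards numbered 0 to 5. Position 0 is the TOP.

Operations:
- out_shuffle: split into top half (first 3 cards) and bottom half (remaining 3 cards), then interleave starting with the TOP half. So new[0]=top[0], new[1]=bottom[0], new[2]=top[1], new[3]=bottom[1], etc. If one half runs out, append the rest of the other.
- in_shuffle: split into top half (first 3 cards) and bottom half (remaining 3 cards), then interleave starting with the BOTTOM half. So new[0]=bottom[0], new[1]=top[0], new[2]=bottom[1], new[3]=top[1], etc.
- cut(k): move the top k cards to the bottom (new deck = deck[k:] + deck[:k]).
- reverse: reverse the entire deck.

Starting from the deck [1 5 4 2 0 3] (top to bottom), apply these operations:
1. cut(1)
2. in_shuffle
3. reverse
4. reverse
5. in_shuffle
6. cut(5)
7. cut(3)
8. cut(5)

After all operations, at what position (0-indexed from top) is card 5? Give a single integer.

Answer: 2

Derivation:
After op 1 (cut(1)): [5 4 2 0 3 1]
After op 2 (in_shuffle): [0 5 3 4 1 2]
After op 3 (reverse): [2 1 4 3 5 0]
After op 4 (reverse): [0 5 3 4 1 2]
After op 5 (in_shuffle): [4 0 1 5 2 3]
After op 6 (cut(5)): [3 4 0 1 5 2]
After op 7 (cut(3)): [1 5 2 3 4 0]
After op 8 (cut(5)): [0 1 5 2 3 4]
Card 5 is at position 2.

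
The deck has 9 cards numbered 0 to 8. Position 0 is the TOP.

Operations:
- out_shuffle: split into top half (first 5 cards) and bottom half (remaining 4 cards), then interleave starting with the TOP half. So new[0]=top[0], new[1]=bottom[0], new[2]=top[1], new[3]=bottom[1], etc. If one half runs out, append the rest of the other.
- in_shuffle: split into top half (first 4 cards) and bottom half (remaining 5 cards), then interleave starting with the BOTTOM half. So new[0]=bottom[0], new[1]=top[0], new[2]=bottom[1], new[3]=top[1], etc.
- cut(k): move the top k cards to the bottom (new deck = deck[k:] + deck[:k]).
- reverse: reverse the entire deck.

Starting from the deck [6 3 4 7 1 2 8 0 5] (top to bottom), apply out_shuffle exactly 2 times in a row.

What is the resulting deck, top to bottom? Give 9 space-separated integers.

Answer: 6 0 2 7 3 5 8 1 4

Derivation:
After op 1 (out_shuffle): [6 2 3 8 4 0 7 5 1]
After op 2 (out_shuffle): [6 0 2 7 3 5 8 1 4]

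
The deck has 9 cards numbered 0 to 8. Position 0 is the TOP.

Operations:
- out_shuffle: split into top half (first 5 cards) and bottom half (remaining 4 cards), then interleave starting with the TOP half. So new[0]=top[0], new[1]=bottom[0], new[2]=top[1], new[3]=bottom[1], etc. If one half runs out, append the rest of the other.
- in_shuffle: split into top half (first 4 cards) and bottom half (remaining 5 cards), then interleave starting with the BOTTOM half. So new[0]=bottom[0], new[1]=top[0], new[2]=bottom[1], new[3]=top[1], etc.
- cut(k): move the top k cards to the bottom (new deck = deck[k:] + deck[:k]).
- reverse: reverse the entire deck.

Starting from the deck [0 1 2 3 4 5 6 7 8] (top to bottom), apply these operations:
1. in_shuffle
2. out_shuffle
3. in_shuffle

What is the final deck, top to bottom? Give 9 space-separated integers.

After op 1 (in_shuffle): [4 0 5 1 6 2 7 3 8]
After op 2 (out_shuffle): [4 2 0 7 5 3 1 8 6]
After op 3 (in_shuffle): [5 4 3 2 1 0 8 7 6]

Answer: 5 4 3 2 1 0 8 7 6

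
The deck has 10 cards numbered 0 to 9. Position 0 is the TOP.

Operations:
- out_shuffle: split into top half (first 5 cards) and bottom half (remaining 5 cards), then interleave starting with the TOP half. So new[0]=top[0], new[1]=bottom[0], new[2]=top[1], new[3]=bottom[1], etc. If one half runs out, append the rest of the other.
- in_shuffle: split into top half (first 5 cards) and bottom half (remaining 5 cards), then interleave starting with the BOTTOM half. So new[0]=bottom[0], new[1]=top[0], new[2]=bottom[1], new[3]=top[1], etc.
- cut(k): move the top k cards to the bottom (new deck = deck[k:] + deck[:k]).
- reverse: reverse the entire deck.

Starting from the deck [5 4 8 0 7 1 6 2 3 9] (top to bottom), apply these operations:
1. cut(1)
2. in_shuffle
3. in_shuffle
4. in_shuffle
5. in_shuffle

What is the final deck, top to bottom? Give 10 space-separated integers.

Answer: 9 2 1 0 4 5 3 6 7 8

Derivation:
After op 1 (cut(1)): [4 8 0 7 1 6 2 3 9 5]
After op 2 (in_shuffle): [6 4 2 8 3 0 9 7 5 1]
After op 3 (in_shuffle): [0 6 9 4 7 2 5 8 1 3]
After op 4 (in_shuffle): [2 0 5 6 8 9 1 4 3 7]
After op 5 (in_shuffle): [9 2 1 0 4 5 3 6 7 8]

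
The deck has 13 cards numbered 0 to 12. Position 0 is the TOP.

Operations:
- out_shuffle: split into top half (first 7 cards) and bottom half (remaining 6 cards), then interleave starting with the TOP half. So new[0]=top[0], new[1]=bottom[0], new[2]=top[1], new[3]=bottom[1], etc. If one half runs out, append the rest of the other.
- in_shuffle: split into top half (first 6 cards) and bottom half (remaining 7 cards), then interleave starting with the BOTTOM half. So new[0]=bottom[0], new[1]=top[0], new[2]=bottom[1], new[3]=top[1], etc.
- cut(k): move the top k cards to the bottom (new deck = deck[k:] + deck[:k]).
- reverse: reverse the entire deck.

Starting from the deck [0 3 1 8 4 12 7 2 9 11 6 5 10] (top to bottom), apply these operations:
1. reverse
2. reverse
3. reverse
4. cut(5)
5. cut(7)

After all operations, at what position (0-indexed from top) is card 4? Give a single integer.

Answer: 9

Derivation:
After op 1 (reverse): [10 5 6 11 9 2 7 12 4 8 1 3 0]
After op 2 (reverse): [0 3 1 8 4 12 7 2 9 11 6 5 10]
After op 3 (reverse): [10 5 6 11 9 2 7 12 4 8 1 3 0]
After op 4 (cut(5)): [2 7 12 4 8 1 3 0 10 5 6 11 9]
After op 5 (cut(7)): [0 10 5 6 11 9 2 7 12 4 8 1 3]
Card 4 is at position 9.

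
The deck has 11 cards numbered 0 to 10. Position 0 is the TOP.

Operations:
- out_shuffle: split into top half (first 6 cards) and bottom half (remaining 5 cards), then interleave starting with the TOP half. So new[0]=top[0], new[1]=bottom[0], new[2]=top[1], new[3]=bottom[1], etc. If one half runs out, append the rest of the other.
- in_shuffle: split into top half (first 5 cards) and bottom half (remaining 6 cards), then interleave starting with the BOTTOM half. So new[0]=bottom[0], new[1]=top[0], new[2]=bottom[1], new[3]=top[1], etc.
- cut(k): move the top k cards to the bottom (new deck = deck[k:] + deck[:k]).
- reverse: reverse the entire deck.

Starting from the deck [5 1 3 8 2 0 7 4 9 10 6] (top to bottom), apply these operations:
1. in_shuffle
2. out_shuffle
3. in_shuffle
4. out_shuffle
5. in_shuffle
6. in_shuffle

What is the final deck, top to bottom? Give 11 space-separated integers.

After op 1 (in_shuffle): [0 5 7 1 4 3 9 8 10 2 6]
After op 2 (out_shuffle): [0 9 5 8 7 10 1 2 4 6 3]
After op 3 (in_shuffle): [10 0 1 9 2 5 4 8 6 7 3]
After op 4 (out_shuffle): [10 4 0 8 1 6 9 7 2 3 5]
After op 5 (in_shuffle): [6 10 9 4 7 0 2 8 3 1 5]
After op 6 (in_shuffle): [0 6 2 10 8 9 3 4 1 7 5]

Answer: 0 6 2 10 8 9 3 4 1 7 5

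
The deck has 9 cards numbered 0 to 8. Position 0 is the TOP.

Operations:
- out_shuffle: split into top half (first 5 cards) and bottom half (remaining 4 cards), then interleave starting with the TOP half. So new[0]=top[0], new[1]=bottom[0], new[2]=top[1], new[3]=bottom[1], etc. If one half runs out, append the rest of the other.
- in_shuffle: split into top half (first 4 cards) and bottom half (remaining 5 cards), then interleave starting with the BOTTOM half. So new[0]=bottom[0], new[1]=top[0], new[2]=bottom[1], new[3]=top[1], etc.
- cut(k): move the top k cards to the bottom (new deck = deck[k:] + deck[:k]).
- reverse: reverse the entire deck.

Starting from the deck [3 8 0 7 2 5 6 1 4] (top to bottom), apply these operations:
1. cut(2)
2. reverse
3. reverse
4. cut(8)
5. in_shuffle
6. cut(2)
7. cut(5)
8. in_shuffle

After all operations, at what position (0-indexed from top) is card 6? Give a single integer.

Answer: 0

Derivation:
After op 1 (cut(2)): [0 7 2 5 6 1 4 3 8]
After op 2 (reverse): [8 3 4 1 6 5 2 7 0]
After op 3 (reverse): [0 7 2 5 6 1 4 3 8]
After op 4 (cut(8)): [8 0 7 2 5 6 1 4 3]
After op 5 (in_shuffle): [5 8 6 0 1 7 4 2 3]
After op 6 (cut(2)): [6 0 1 7 4 2 3 5 8]
After op 7 (cut(5)): [2 3 5 8 6 0 1 7 4]
After op 8 (in_shuffle): [6 2 0 3 1 5 7 8 4]
Card 6 is at position 0.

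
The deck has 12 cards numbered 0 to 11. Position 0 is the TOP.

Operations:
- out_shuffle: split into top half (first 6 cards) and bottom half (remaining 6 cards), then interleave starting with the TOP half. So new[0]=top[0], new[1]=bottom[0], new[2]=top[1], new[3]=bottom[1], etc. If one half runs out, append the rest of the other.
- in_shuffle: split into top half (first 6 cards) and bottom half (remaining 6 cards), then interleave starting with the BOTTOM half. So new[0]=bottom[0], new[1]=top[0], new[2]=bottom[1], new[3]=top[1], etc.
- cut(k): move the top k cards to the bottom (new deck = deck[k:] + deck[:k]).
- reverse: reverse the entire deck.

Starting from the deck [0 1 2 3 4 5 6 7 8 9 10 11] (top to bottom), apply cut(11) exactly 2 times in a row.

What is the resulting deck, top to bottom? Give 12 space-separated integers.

Answer: 10 11 0 1 2 3 4 5 6 7 8 9

Derivation:
After op 1 (cut(11)): [11 0 1 2 3 4 5 6 7 8 9 10]
After op 2 (cut(11)): [10 11 0 1 2 3 4 5 6 7 8 9]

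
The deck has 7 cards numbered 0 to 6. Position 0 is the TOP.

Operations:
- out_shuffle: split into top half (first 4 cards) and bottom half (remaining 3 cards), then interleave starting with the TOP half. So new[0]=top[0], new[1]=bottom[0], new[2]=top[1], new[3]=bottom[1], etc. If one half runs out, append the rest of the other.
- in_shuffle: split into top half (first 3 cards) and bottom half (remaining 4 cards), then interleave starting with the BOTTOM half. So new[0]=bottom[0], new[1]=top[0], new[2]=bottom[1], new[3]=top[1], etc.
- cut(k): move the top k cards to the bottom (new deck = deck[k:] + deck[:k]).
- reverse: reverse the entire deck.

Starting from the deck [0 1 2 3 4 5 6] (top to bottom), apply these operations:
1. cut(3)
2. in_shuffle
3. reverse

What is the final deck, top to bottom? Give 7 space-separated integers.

After op 1 (cut(3)): [3 4 5 6 0 1 2]
After op 2 (in_shuffle): [6 3 0 4 1 5 2]
After op 3 (reverse): [2 5 1 4 0 3 6]

Answer: 2 5 1 4 0 3 6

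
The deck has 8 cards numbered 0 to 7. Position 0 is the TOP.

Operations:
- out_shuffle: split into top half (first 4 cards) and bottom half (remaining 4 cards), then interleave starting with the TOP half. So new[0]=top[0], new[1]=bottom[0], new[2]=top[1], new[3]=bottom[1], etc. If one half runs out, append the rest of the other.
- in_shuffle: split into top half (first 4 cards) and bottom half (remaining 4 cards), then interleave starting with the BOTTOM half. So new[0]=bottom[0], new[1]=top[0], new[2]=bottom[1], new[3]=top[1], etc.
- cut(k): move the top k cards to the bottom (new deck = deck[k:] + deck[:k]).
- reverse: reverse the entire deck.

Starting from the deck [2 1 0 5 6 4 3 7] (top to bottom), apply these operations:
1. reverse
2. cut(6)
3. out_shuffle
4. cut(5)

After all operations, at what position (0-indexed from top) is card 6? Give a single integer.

Answer: 6

Derivation:
After op 1 (reverse): [7 3 4 6 5 0 1 2]
After op 2 (cut(6)): [1 2 7 3 4 6 5 0]
After op 3 (out_shuffle): [1 4 2 6 7 5 3 0]
After op 4 (cut(5)): [5 3 0 1 4 2 6 7]
Card 6 is at position 6.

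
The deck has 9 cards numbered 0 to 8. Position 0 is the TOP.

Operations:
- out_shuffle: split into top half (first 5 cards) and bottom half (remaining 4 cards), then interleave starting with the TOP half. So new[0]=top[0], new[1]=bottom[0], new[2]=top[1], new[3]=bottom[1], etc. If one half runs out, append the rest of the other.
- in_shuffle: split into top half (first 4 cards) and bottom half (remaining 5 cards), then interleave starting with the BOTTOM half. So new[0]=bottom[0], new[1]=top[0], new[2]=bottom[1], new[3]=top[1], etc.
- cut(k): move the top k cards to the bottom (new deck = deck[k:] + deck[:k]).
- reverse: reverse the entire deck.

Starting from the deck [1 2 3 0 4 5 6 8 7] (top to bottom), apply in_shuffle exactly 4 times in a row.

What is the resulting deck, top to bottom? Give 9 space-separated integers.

Answer: 0 8 3 6 2 5 1 4 7

Derivation:
After op 1 (in_shuffle): [4 1 5 2 6 3 8 0 7]
After op 2 (in_shuffle): [6 4 3 1 8 5 0 2 7]
After op 3 (in_shuffle): [8 6 5 4 0 3 2 1 7]
After op 4 (in_shuffle): [0 8 3 6 2 5 1 4 7]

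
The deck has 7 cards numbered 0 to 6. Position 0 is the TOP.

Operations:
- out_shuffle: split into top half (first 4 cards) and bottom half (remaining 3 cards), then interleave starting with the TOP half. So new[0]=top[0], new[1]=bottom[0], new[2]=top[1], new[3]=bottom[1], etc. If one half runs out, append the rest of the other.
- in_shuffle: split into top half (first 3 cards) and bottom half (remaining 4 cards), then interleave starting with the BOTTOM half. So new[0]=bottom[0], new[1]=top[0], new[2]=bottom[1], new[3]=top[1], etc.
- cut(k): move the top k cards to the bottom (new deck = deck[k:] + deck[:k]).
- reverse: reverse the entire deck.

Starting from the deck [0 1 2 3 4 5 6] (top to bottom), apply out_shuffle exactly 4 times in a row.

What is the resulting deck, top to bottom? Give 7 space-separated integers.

After op 1 (out_shuffle): [0 4 1 5 2 6 3]
After op 2 (out_shuffle): [0 2 4 6 1 3 5]
After op 3 (out_shuffle): [0 1 2 3 4 5 6]
After op 4 (out_shuffle): [0 4 1 5 2 6 3]

Answer: 0 4 1 5 2 6 3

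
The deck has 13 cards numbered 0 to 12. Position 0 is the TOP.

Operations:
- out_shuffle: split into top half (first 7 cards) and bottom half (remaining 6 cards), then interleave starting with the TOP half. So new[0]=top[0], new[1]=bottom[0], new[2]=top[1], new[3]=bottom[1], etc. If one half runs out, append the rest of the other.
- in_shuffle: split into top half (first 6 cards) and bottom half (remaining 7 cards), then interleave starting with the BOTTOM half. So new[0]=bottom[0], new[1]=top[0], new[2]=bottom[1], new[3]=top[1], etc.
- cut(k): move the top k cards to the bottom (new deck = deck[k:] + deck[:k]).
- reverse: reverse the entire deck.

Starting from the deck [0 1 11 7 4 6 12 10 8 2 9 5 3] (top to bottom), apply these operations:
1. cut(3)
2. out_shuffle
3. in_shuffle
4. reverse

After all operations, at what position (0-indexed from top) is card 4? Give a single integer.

Answer: 7

Derivation:
After op 1 (cut(3)): [7 4 6 12 10 8 2 9 5 3 0 1 11]
After op 2 (out_shuffle): [7 9 4 5 6 3 12 0 10 1 8 11 2]
After op 3 (in_shuffle): [12 7 0 9 10 4 1 5 8 6 11 3 2]
After op 4 (reverse): [2 3 11 6 8 5 1 4 10 9 0 7 12]
Card 4 is at position 7.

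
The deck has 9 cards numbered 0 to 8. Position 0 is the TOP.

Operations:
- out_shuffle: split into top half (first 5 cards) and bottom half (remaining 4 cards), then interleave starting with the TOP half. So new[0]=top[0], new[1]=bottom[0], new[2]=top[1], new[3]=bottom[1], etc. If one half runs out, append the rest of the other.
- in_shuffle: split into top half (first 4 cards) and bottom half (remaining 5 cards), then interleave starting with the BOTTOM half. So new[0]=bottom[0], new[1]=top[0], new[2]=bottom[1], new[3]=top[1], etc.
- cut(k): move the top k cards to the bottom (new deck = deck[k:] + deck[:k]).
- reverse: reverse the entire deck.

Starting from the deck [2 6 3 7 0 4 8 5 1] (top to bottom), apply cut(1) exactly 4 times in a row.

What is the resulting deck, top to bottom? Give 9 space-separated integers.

After op 1 (cut(1)): [6 3 7 0 4 8 5 1 2]
After op 2 (cut(1)): [3 7 0 4 8 5 1 2 6]
After op 3 (cut(1)): [7 0 4 8 5 1 2 6 3]
After op 4 (cut(1)): [0 4 8 5 1 2 6 3 7]

Answer: 0 4 8 5 1 2 6 3 7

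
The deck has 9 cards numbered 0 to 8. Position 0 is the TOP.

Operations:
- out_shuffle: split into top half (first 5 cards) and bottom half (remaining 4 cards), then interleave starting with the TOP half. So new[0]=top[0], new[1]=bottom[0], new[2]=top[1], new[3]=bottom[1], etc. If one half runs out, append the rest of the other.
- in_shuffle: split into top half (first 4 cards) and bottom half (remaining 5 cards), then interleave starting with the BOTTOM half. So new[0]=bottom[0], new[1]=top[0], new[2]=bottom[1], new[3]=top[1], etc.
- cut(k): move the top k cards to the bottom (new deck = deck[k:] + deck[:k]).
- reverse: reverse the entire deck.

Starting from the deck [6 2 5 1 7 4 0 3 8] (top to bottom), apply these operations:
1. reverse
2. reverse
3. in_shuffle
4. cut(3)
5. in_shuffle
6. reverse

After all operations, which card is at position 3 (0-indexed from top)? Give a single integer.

Answer: 5

Derivation:
After op 1 (reverse): [8 3 0 4 7 1 5 2 6]
After op 2 (reverse): [6 2 5 1 7 4 0 3 8]
After op 3 (in_shuffle): [7 6 4 2 0 5 3 1 8]
After op 4 (cut(3)): [2 0 5 3 1 8 7 6 4]
After op 5 (in_shuffle): [1 2 8 0 7 5 6 3 4]
After op 6 (reverse): [4 3 6 5 7 0 8 2 1]
Position 3: card 5.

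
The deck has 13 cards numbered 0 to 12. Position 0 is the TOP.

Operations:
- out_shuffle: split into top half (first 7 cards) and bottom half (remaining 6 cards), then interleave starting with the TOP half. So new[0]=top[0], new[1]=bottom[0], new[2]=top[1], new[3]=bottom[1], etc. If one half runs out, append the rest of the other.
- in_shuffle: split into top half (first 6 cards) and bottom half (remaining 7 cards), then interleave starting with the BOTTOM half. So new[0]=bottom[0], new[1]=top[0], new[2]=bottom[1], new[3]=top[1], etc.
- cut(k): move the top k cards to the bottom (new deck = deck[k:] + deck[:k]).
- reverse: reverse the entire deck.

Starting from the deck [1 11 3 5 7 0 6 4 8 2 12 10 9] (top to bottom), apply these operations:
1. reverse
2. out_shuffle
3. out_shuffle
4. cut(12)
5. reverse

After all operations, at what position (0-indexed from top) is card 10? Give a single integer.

Answer: 7

Derivation:
After op 1 (reverse): [9 10 12 2 8 4 6 0 7 5 3 11 1]
After op 2 (out_shuffle): [9 0 10 7 12 5 2 3 8 11 4 1 6]
After op 3 (out_shuffle): [9 3 0 8 10 11 7 4 12 1 5 6 2]
After op 4 (cut(12)): [2 9 3 0 8 10 11 7 4 12 1 5 6]
After op 5 (reverse): [6 5 1 12 4 7 11 10 8 0 3 9 2]
Card 10 is at position 7.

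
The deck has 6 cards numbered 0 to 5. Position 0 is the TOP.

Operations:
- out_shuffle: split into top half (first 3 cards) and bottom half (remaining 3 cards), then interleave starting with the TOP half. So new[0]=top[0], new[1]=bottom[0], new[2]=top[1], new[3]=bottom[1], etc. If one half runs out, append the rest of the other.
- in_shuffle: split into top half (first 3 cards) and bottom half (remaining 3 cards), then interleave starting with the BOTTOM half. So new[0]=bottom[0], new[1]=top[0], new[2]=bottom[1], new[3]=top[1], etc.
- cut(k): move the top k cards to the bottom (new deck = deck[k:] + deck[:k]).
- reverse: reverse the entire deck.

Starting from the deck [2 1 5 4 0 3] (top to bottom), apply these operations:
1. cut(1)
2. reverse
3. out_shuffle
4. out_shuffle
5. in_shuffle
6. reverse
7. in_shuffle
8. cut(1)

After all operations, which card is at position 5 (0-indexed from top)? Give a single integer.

Answer: 3

Derivation:
After op 1 (cut(1)): [1 5 4 0 3 2]
After op 2 (reverse): [2 3 0 4 5 1]
After op 3 (out_shuffle): [2 4 3 5 0 1]
After op 4 (out_shuffle): [2 5 4 0 3 1]
After op 5 (in_shuffle): [0 2 3 5 1 4]
After op 6 (reverse): [4 1 5 3 2 0]
After op 7 (in_shuffle): [3 4 2 1 0 5]
After op 8 (cut(1)): [4 2 1 0 5 3]
Position 5: card 3.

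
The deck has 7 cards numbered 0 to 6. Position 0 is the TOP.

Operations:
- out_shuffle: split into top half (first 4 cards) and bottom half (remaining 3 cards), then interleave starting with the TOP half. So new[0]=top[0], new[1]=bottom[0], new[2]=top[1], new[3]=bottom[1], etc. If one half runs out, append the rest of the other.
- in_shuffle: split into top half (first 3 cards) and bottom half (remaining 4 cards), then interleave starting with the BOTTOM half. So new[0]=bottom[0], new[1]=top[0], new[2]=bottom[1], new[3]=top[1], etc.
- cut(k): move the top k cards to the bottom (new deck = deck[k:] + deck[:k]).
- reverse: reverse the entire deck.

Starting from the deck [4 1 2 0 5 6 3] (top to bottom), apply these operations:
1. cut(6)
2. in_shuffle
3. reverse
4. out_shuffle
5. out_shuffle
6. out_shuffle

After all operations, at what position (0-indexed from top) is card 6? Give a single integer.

After op 1 (cut(6)): [3 4 1 2 0 5 6]
After op 2 (in_shuffle): [2 3 0 4 5 1 6]
After op 3 (reverse): [6 1 5 4 0 3 2]
After op 4 (out_shuffle): [6 0 1 3 5 2 4]
After op 5 (out_shuffle): [6 5 0 2 1 4 3]
After op 6 (out_shuffle): [6 1 5 4 0 3 2]
Card 6 is at position 0.

Answer: 0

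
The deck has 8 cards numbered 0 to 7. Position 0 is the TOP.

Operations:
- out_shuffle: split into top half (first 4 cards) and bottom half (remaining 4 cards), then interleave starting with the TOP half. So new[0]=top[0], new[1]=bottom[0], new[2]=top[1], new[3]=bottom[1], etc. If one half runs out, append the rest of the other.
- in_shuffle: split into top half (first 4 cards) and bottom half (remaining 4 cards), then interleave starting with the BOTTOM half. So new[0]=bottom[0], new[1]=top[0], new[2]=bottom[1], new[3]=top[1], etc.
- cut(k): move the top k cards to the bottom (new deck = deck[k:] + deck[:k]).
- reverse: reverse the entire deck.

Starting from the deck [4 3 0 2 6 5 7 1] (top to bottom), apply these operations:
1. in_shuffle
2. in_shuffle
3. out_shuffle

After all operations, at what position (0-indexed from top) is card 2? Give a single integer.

After op 1 (in_shuffle): [6 4 5 3 7 0 1 2]
After op 2 (in_shuffle): [7 6 0 4 1 5 2 3]
After op 3 (out_shuffle): [7 1 6 5 0 2 4 3]
Card 2 is at position 5.

Answer: 5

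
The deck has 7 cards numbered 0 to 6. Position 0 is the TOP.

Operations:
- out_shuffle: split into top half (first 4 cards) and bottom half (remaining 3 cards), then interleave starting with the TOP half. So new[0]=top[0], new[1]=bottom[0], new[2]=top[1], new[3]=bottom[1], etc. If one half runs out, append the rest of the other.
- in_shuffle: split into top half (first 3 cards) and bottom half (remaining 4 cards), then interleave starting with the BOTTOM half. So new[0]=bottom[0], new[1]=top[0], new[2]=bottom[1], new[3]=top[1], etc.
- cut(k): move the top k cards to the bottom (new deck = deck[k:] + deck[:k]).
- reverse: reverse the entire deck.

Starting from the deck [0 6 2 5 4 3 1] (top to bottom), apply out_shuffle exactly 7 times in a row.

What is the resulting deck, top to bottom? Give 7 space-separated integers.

After op 1 (out_shuffle): [0 4 6 3 2 1 5]
After op 2 (out_shuffle): [0 2 4 1 6 5 3]
After op 3 (out_shuffle): [0 6 2 5 4 3 1]
After op 4 (out_shuffle): [0 4 6 3 2 1 5]
After op 5 (out_shuffle): [0 2 4 1 6 5 3]
After op 6 (out_shuffle): [0 6 2 5 4 3 1]
After op 7 (out_shuffle): [0 4 6 3 2 1 5]

Answer: 0 4 6 3 2 1 5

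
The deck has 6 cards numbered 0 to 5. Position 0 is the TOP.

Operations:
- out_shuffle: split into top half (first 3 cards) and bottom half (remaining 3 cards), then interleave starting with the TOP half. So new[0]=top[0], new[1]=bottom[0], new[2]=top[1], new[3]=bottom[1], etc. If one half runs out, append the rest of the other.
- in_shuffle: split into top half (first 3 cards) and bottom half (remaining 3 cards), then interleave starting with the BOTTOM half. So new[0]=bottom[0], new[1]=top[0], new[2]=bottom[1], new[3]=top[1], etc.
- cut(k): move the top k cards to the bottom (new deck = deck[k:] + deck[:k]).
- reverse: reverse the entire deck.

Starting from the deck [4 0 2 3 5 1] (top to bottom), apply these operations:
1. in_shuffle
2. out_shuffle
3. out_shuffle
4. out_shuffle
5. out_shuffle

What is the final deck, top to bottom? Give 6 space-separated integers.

Answer: 3 4 5 0 1 2

Derivation:
After op 1 (in_shuffle): [3 4 5 0 1 2]
After op 2 (out_shuffle): [3 0 4 1 5 2]
After op 3 (out_shuffle): [3 1 0 5 4 2]
After op 4 (out_shuffle): [3 5 1 4 0 2]
After op 5 (out_shuffle): [3 4 5 0 1 2]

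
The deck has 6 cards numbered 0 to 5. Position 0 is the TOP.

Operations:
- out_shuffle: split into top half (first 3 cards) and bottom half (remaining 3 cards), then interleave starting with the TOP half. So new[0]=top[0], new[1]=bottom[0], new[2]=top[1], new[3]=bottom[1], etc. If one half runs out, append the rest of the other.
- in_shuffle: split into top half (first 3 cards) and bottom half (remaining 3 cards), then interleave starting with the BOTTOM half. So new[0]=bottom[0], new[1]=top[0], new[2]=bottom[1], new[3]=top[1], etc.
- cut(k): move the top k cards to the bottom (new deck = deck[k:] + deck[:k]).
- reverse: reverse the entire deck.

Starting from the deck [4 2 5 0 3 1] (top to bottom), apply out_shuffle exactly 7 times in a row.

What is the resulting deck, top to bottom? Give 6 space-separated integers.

After op 1 (out_shuffle): [4 0 2 3 5 1]
After op 2 (out_shuffle): [4 3 0 5 2 1]
After op 3 (out_shuffle): [4 5 3 2 0 1]
After op 4 (out_shuffle): [4 2 5 0 3 1]
After op 5 (out_shuffle): [4 0 2 3 5 1]
After op 6 (out_shuffle): [4 3 0 5 2 1]
After op 7 (out_shuffle): [4 5 3 2 0 1]

Answer: 4 5 3 2 0 1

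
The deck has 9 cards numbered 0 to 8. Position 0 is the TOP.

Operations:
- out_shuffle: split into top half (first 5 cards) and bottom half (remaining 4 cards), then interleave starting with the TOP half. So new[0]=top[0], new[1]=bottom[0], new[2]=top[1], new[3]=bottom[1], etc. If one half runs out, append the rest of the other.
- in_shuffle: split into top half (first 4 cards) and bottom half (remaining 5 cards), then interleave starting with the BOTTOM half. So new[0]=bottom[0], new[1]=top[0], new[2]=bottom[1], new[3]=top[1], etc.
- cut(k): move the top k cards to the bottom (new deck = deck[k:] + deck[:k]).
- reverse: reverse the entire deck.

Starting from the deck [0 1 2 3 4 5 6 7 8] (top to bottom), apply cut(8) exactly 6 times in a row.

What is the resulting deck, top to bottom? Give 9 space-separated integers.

Answer: 3 4 5 6 7 8 0 1 2

Derivation:
After op 1 (cut(8)): [8 0 1 2 3 4 5 6 7]
After op 2 (cut(8)): [7 8 0 1 2 3 4 5 6]
After op 3 (cut(8)): [6 7 8 0 1 2 3 4 5]
After op 4 (cut(8)): [5 6 7 8 0 1 2 3 4]
After op 5 (cut(8)): [4 5 6 7 8 0 1 2 3]
After op 6 (cut(8)): [3 4 5 6 7 8 0 1 2]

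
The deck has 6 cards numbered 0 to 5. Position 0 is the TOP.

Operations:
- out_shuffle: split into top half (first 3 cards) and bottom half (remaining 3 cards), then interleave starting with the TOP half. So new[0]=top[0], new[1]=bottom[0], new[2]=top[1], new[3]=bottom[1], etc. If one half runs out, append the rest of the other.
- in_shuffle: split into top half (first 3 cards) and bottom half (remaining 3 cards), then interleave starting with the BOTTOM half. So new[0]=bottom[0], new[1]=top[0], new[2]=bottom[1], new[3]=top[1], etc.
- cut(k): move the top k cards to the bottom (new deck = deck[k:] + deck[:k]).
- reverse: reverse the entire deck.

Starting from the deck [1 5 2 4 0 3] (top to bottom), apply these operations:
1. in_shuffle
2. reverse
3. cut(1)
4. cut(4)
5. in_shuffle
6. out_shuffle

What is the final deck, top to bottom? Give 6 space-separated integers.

Answer: 5 2 4 1 0 3

Derivation:
After op 1 (in_shuffle): [4 1 0 5 3 2]
After op 2 (reverse): [2 3 5 0 1 4]
After op 3 (cut(1)): [3 5 0 1 4 2]
After op 4 (cut(4)): [4 2 3 5 0 1]
After op 5 (in_shuffle): [5 4 0 2 1 3]
After op 6 (out_shuffle): [5 2 4 1 0 3]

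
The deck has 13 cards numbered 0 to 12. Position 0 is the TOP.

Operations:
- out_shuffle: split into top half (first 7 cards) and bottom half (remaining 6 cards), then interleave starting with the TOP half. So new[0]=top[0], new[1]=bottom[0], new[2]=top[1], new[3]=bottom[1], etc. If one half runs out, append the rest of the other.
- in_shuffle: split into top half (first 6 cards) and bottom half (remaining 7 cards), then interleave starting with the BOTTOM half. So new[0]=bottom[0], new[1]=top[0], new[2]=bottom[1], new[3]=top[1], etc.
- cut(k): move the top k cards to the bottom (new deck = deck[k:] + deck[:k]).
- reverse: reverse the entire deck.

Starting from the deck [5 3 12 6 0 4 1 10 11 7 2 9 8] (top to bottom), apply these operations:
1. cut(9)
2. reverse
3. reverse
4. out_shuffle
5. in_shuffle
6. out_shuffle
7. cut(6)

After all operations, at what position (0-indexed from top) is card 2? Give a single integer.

After op 1 (cut(9)): [7 2 9 8 5 3 12 6 0 4 1 10 11]
After op 2 (reverse): [11 10 1 4 0 6 12 3 5 8 9 2 7]
After op 3 (reverse): [7 2 9 8 5 3 12 6 0 4 1 10 11]
After op 4 (out_shuffle): [7 6 2 0 9 4 8 1 5 10 3 11 12]
After op 5 (in_shuffle): [8 7 1 6 5 2 10 0 3 9 11 4 12]
After op 6 (out_shuffle): [8 0 7 3 1 9 6 11 5 4 2 12 10]
After op 7 (cut(6)): [6 11 5 4 2 12 10 8 0 7 3 1 9]
Card 2 is at position 4.

Answer: 4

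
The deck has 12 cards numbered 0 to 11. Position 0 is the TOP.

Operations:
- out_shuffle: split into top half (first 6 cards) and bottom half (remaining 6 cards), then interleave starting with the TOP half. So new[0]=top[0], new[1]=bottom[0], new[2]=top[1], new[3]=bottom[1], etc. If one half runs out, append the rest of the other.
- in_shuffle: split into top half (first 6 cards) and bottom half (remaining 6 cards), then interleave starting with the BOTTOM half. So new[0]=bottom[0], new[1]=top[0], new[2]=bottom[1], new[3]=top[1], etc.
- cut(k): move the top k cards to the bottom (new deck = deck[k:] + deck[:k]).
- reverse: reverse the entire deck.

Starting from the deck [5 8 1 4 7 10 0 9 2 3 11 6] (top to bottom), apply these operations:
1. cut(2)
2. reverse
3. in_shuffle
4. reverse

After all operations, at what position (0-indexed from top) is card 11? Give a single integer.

Answer: 4

Derivation:
After op 1 (cut(2)): [1 4 7 10 0 9 2 3 11 6 5 8]
After op 2 (reverse): [8 5 6 11 3 2 9 0 10 7 4 1]
After op 3 (in_shuffle): [9 8 0 5 10 6 7 11 4 3 1 2]
After op 4 (reverse): [2 1 3 4 11 7 6 10 5 0 8 9]
Card 11 is at position 4.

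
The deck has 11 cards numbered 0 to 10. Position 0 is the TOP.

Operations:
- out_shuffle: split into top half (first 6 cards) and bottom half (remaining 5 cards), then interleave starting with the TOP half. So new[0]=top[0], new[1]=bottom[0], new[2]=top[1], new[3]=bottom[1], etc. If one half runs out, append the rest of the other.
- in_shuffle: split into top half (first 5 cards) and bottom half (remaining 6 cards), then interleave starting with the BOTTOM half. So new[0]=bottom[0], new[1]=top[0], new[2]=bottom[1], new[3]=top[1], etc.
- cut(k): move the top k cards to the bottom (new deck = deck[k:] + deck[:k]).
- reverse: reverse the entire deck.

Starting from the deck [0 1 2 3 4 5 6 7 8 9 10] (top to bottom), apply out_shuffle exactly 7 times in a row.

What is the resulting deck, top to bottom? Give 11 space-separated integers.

Answer: 0 8 5 2 10 7 4 1 9 6 3

Derivation:
After op 1 (out_shuffle): [0 6 1 7 2 8 3 9 4 10 5]
After op 2 (out_shuffle): [0 3 6 9 1 4 7 10 2 5 8]
After op 3 (out_shuffle): [0 7 3 10 6 2 9 5 1 8 4]
After op 4 (out_shuffle): [0 9 7 5 3 1 10 8 6 4 2]
After op 5 (out_shuffle): [0 10 9 8 7 6 5 4 3 2 1]
After op 6 (out_shuffle): [0 5 10 4 9 3 8 2 7 1 6]
After op 7 (out_shuffle): [0 8 5 2 10 7 4 1 9 6 3]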